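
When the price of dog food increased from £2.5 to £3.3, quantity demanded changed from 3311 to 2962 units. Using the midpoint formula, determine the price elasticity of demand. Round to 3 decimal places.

-0.403

%Δq = (2962 − 3311)/[(3311 + 2962)/2] = -349/3136.5 ≈ -0.1113.
%Δp = (3.3 − 2.5)/[(2.5 + 3.3)/2] = 0.8/2.9 ≈ 0.2759.
Arc elasticity E = %Δq/%Δp ≈ -0.1113/0.2759 ≈ -0.403.
|E| < 1: demand is inelastic over this range.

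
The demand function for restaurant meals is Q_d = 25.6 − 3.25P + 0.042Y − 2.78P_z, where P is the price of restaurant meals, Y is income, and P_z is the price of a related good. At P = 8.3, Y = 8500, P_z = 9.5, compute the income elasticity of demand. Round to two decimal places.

At the given point, Q_d = 25.6 − 3.25(8.3) + 0.042(8500) − 2.78(9.5) = 25.6 − 26.975 + 357 − 26.41 = 329.215.
∂Q_d/∂Y = +0.042, so E_I = 0.042·(8500/329.215) ≈ 1.08.
E_I > 1: normal good (luxury).

1.08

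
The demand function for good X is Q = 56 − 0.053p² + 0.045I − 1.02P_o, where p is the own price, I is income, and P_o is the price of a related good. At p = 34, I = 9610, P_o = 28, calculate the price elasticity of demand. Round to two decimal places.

-0.31

First evaluate Q: 56 − 0.053(34)² + 0.045(9610) − 1.02(28) = 56 − 61.268 + 432.45 − 28.56 = 398.622.
∂Q/∂p = −2·0.053·p = -3.604, so E_p = -3.604·(34/398.622) ≈ -0.31.
|E_p| < 1: demand is inelastic.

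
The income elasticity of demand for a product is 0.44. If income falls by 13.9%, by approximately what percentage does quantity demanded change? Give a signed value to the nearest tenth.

%ΔQ ≈ E × %ΔI = (0.44) × (-13.9%) ≈ -6.1%.

-6.1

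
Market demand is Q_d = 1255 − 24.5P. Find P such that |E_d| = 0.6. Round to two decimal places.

Set −bP/(a − bP) = −0.6 ⇒ bP = 0.6(a − bP) ⇒ bP(1+0.6) = 0.6·a.
P = 0.6·1255/(24.5·1.6) ≈ 19.21.

19.21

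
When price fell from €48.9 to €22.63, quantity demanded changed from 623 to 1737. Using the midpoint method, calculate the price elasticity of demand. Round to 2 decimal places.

%Δq = (1737 − 623)/[(623 + 1737)/2] = 1114/1180 ≈ 0.9441.
%ΔP = (22.63 − 48.9)/[(48.9 + 22.63)/2] = -26.27/35.765 ≈ -0.7345.
Arc elasticity E = %Δq/%ΔP ≈ 0.9441/-0.7345 ≈ -1.29.
|E| > 1: demand is elastic over this range.

-1.29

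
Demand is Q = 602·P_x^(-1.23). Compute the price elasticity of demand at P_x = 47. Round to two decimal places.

-1.23

For a Cobb–Douglas (constant-elasticity) form Q = A·P_x^α·…, the elasticity with respect to P_x equals the exponent α at every point.
Here the exponent on P_x is -1.23, so the price elasticity of demand is -1.23.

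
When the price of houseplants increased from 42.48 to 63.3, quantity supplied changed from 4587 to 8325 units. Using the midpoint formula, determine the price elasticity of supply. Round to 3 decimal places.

1.471

%ΔQ = (8325 − 4587)/[(4587 + 8325)/2] = 3738/6456 ≈ 0.5790.
%Δp = (63.3 − 42.48)/[(42.48 + 63.3)/2] = 20.82/52.89 ≈ 0.3936.
Arc elasticity E = %ΔQ/%Δp ≈ 0.5790/0.3936 ≈ 1.471.
|E| > 1: supply is elastic over this range.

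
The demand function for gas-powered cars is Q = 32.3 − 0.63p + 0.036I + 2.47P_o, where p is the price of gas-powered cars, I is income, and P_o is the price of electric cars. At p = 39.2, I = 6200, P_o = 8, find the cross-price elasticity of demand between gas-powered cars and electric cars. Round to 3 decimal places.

0.079

At the given point, Q = 32.3 − 0.63(39.2) + 0.036(6200) + 2.47(8) = 32.3 − 24.696 + 223.2 + 19.76 = 250.564.
∂Q/∂P_o = +2.47, so E_xy = 2.47·(8/250.564) ≈ 0.079.
E_xy > 0: the goods are substitutes.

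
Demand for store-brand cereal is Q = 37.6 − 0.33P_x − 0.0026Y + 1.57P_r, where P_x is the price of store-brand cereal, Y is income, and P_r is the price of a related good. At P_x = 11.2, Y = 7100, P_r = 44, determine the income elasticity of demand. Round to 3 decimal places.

Q = 37.6 − 0.33(11.2) − 0.0026(7100) + 1.57(44) = 37.6 − 3.696 − 18.46 + 69.08 = 84.524.
∂Q/∂Y = −0.0026, so E_I = -0.0026·(7100/84.524) ≈ -0.218.
E_I < 0: inferior good.

-0.218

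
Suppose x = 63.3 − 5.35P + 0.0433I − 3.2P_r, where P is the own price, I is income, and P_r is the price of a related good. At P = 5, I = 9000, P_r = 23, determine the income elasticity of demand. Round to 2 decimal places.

1.11

Evaluating quantity at (P, I, P_r) gives x = 63.3 − 5.35(5) + 0.0433(9000) − 3.2(23) = 63.3 − 26.75 + 389.7 − 73.6 = 352.65.
∂x/∂I = +0.0433, so E_I = 0.0433·(9000/352.65) ≈ 1.11.
E_I > 1: normal good (luxury).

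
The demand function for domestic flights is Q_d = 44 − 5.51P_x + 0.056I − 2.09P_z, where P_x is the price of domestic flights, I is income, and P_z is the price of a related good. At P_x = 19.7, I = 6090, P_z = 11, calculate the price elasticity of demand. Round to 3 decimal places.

Substituting, Q_d = 44 − 5.51(19.7) + 0.056(6090) − 2.09(11) = 44 − 108.547 + 341.04 − 22.99 = 253.503.
∂Q_d/∂P_x = −5.51, so E_p = (−5.51)·(19.7/253.503) ≈ -0.428.
|E_p| < 1: demand is inelastic.

-0.428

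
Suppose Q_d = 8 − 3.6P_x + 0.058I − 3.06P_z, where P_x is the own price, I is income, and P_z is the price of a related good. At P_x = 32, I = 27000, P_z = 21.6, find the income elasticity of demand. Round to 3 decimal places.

At the given point, Q_d = 8 − 3.6(32) + 0.058(27000) − 3.06(21.6) = 8 − 115.2 + 1566 − 66.096 = 1392.704.
∂Q_d/∂I = +0.058, so E_I = 0.058·(27000/1392.704) ≈ 1.124.
E_I > 1: normal good (luxury).

1.124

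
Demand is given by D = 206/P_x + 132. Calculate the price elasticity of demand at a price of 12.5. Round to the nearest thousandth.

At P_x = 12.5, D = 148.48.
dD/dP_x = −206/P_x² = −1.3184.
Point elasticity E = (dD/dP_x)·(P_x/D) = -1.3184 × 12.5/148.48 ≈ -0.111.
|E| < 1, so demand is inelastic at this price.

-0.111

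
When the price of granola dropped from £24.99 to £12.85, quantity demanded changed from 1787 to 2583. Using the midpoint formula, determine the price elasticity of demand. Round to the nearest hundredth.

%Δq = (2583 − 1787)/[(1787 + 2583)/2] = 796/2185 ≈ 0.3643.
%Δp = (12.85 − 24.99)/[(24.99 + 12.85)/2] = -12.14/18.92 ≈ -0.6416.
Arc elasticity E = %Δq/%Δp ≈ 0.3643/-0.6416 ≈ -0.57.
|E| < 1: demand is inelastic over this range.

-0.57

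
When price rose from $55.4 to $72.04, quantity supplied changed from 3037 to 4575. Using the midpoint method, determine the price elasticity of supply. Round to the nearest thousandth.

1.547

%ΔQ = (4575 − 3037)/[(3037 + 4575)/2] = 1538/3806 ≈ 0.4041.
%Δp = (72.04 − 55.4)/[(55.4 + 72.04)/2] = 16.64/63.72 ≈ 0.2611.
Arc elasticity E = %ΔQ/%Δp ≈ 0.4041/0.2611 ≈ 1.547.
|E| > 1: supply is elastic over this range.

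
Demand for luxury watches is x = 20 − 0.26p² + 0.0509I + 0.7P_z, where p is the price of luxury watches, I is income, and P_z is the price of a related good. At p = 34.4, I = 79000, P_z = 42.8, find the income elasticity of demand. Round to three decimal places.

1.068

Substituting, x = 20 − 0.26(34.4)² + 0.0509(79000) + 0.7(42.8) = 20 − 307.6736 + 4021.1 + 29.96 = 3763.3864.
∂x/∂I = +0.0509, so E_I = 0.0509·(79000/3763.3864) ≈ 1.068.
E_I > 1: normal good (luxury).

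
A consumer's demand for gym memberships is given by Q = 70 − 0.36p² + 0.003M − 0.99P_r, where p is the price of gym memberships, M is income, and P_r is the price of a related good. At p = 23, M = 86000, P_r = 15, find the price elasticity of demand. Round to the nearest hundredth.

At the given point, Q = 70 − 0.36(23)² + 0.003(86000) − 0.99(15) = 70 − 190.44 + 258 − 14.85 = 122.71.
∂Q/∂p = −2·0.36·p = -16.56, so E_p = -16.56·(23/122.71) ≈ -3.10.
|E_p| > 1: demand is elastic.

-3.10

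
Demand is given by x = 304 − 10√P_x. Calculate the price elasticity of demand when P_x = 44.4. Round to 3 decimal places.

-0.140

At P_x = 44.4, x = 237.3667.
dx/dP_x = −10/(2√P_x) = −10/(2·6.6633).
Point elasticity E = (dx/dP_x)·(P_x/x) = -0.7504 × 44.4/237.3667 ≈ -0.140.
|E| < 1, so demand is inelastic at this price.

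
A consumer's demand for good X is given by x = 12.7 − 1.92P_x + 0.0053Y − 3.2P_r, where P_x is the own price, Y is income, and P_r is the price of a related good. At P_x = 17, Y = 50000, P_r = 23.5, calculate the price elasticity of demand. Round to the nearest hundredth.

At the given point, x = 12.7 − 1.92(17) + 0.0053(50000) − 3.2(23.5) = 12.7 − 32.64 + 265 − 75.2 = 169.86.
∂x/∂P_x = −1.92, so E_p = (−1.92)·(17/169.86) ≈ -0.19.
|E_p| < 1: demand is inelastic.

-0.19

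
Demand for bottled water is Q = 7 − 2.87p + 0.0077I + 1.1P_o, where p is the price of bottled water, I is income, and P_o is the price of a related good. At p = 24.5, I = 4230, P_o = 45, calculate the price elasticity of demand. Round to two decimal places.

Substituting, Q = 7 − 2.87(24.5) + 0.0077(4230) + 1.1(45) = 7 − 70.315 + 32.571 + 49.5 = 18.756.
∂Q/∂p = −2.87, so E_p = (−2.87)·(24.5/18.756) ≈ -3.75.
|E_p| > 1: demand is elastic.

-3.75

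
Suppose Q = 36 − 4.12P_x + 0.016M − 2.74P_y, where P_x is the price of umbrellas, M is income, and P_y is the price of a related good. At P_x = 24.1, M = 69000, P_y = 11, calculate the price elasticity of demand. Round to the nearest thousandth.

Substituting, Q = 36 − 4.12(24.1) + 0.016(69000) − 2.74(11) = 36 − 99.292 + 1104 − 30.14 = 1010.568.
∂Q/∂P_x = −4.12, so E_p = (−4.12)·(24.1/1010.568) ≈ -0.098.
|E_p| < 1: demand is inelastic.

-0.098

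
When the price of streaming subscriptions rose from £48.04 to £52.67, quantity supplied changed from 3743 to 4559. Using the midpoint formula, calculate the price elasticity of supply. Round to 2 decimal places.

2.14

%ΔQ = (4559 − 3743)/[(3743 + 4559)/2] = 816/4151 ≈ 0.1966.
%ΔP = (52.67 − 48.04)/[(48.04 + 52.67)/2] = 4.63/50.355 ≈ 0.0919.
Arc elasticity E = %ΔQ/%ΔP ≈ 0.1966/0.0919 ≈ 2.14.
|E| > 1: supply is elastic over this range.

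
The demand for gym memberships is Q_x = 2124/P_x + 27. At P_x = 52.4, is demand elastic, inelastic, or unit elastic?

At P_x = 52.4, Q_x = 67.5344.
dQ_x/dP_x = −2124/P_x² = −0.7736.
Point elasticity E = (dQ_x/dP_x)·(P_x/Q_x) = -0.7736 × 52.4/67.5344 ≈ -0.600.
|E| ≈ 0.600 < 1, so demand is inelastic.

inelastic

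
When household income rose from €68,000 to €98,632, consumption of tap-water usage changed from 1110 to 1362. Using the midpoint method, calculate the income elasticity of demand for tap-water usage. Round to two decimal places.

0.55

%ΔQ = (1362 − 1110)/[(1110+1362)/2] = 252/1236 ≈ 0.2039.
%ΔM = (98,632 − 68,000)/[(68,000+98,632)/2] = 30632/83316 ≈ 0.3677.
E_I = %ΔQ/%ΔM ≈ 0.55.
E_I ∈ (0,1): normal good (necessity).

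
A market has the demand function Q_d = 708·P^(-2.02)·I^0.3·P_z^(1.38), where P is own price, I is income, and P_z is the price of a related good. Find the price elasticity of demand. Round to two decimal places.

-2.02

For a Cobb–Douglas (constant-elasticity) form Q_d = A·P^α·…, the elasticity with respect to P equals the exponent α at every point.
Here the exponent on P is -2.02, so the price elasticity of demand is -2.02.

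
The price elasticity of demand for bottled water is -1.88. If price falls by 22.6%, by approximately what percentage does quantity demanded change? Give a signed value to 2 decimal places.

%ΔQ ≈ E × %ΔP = (-1.88) × (-22.6%) ≈ 42.49%.

42.49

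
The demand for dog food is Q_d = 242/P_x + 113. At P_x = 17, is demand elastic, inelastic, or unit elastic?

inelastic

At P_x = 17, Q_d = 127.2353.
dQ_d/dP_x = −242/P_x² = −0.8374.
Point elasticity E = (dQ_d/dP_x)·(P_x/Q_d) = -0.8374 × 17/127.2353 ≈ -0.112.
|E| ≈ 0.112 < 1, so demand is inelastic.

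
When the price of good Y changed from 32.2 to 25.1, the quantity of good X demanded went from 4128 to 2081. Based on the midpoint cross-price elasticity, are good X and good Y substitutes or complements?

substitutes

%ΔQ_x = (2081 − 4128)/[(4128+2081)/2] = -2047/3104.5 ≈ -0.6594.
%ΔP_y = (25.1 − 32.2)/[(32.2+25.1)/2] ≈ -0.2478.
E_xy = -0.6594/-0.2478 ≈ 2.661.
E_xy > 0, so the goods are substitutes.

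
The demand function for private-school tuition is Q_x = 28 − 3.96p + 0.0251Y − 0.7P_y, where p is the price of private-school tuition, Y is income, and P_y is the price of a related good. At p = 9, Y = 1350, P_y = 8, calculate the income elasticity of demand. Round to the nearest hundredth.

At the given point, Q_x = 28 − 3.96(9) + 0.0251(1350) − 0.7(8) = 28 − 35.64 + 33.885 − 5.6 = 20.645.
∂Q_x/∂Y = +0.0251, so E_I = 0.0251·(1350/20.645) ≈ 1.64.
E_I > 1: normal good (luxury).

1.64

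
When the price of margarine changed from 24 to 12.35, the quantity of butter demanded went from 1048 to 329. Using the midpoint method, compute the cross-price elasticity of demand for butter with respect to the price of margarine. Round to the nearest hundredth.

%ΔQ_x = (329 − 1048)/[(1048+329)/2] = -719/688.5 ≈ -1.0443.
%ΔP_y = (12.35 − 24)/[(24+12.35)/2] ≈ -0.6410.
E_xy = -1.0443/-0.6410 ≈ 1.63.
E_xy > 0, so butter and margarine are substitutes.

1.63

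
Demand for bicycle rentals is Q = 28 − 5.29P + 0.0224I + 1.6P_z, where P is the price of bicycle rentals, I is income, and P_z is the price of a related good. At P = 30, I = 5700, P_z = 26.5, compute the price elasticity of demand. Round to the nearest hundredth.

-4.03

Q = 28 − 5.29(30) + 0.0224(5700) + 1.6(26.5) = 28 − 158.7 + 127.68 + 42.4 = 39.38.
∂Q/∂P = −5.29, so E_p = (−5.29)·(30/39.38) ≈ -4.03.
|E_p| > 1: demand is elastic.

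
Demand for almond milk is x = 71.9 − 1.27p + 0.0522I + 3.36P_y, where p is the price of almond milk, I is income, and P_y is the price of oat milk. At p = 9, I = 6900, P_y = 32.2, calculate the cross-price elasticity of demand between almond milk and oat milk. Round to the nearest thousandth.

0.205

x = 71.9 − 1.27(9) + 0.0522(6900) + 3.36(32.2) = 71.9 − 11.43 + 360.18 + 108.192 = 528.842.
∂x/∂P_y = +3.36, so E_xy = 3.36·(32.2/528.842) ≈ 0.205.
E_xy > 0: the goods are substitutes.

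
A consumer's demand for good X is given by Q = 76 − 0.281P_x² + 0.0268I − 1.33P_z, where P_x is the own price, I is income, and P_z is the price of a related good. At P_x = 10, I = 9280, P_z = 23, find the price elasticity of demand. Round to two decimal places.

-0.21

At the given point, Q = 76 − 0.281(10)² + 0.0268(9280) − 1.33(23) = 76 − 28.1 + 248.704 − 30.59 = 266.014.
∂Q/∂P_x = −2·0.281·P_x = -5.62, so E_p = -5.62·(10/266.014) ≈ -0.21.
|E_p| < 1: demand is inelastic.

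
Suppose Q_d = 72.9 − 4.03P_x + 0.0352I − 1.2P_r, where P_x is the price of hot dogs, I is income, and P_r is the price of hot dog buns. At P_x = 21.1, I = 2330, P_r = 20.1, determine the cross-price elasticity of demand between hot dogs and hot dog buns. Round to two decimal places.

Q_d = 72.9 − 4.03(21.1) + 0.0352(2330) − 1.2(20.1) = 72.9 − 85.033 + 82.016 − 24.12 = 45.763.
∂Q_d/∂P_r = −1.2, so E_xy = -1.2·(20.1/45.763) ≈ -0.53.
E_xy < 0: the goods are complements.

-0.53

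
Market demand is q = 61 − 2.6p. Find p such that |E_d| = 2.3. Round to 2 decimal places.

Set −bp/(a − bp) = −2.3 ⇒ bp = 2.3(a − bp) ⇒ bp(1+2.3) = 2.3·a.
p = 2.3·61/(2.6·3.3) ≈ 16.35.

16.35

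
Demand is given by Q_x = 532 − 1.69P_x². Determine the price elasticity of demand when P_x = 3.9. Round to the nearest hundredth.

-0.10

At P_x = 3.9, Q_x = 506.2951.
dQ_x/dP_x = −2·1.69·P_x = −13.182.
Point elasticity E = (dQ_x/dP_x)·(P_x/Q_x) = -13.182 × 3.9/506.2951 ≈ -0.10.
|E| < 1, so demand is inelastic at this price.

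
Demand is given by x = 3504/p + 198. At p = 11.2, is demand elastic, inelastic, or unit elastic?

inelastic

At p = 11.2, x = 510.8571.
dx/dp = −3504/p² = −27.9337.
Point elasticity E = (dx/dp)·(p/x) = -27.9337 × 11.2/510.8571 ≈ -0.612.
|E| ≈ 0.612 < 1, so demand is inelastic.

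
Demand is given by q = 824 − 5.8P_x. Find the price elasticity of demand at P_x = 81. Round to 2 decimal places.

At P_x = 81, q = 354.2.
dq/dP_x = −5.8.
Point elasticity E = (dq/dP_x)·(P_x/q) = -5.8 × 81/354.2 ≈ -1.33.
|E| > 1, so demand is elastic at this price.

-1.33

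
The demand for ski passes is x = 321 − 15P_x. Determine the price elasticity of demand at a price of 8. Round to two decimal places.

At P_x = 8, x = 201.
dx/dP_x = −15.
Point elasticity E = (dx/dP_x)·(P_x/x) = -15 × 8/201 ≈ -0.60.
|E| < 1, so demand is inelastic at this price.

-0.60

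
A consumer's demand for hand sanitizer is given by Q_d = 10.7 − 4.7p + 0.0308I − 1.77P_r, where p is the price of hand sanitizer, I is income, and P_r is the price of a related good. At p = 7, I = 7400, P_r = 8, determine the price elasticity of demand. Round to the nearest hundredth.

At the given point, Q_d = 10.7 − 4.7(7) + 0.0308(7400) − 1.77(8) = 10.7 − 32.9 + 227.92 − 14.16 = 191.56.
∂Q_d/∂p = −4.7, so E_p = (−4.7)·(7/191.56) ≈ -0.17.
|E_p| < 1: demand is inelastic.

-0.17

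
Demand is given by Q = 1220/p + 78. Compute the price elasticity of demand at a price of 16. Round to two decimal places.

-0.49

At p = 16, Q = 154.25.
dQ/dp = −1220/p² = −4.7656.
Point elasticity E = (dQ/dp)·(p/Q) = -4.7656 × 16/154.25 ≈ -0.49.
|E| < 1, so demand is inelastic at this price.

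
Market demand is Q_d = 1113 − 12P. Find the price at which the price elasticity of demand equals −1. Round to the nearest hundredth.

46.38

For linear demand Q_d = a − bP, E = −bP/(a − bP). |E| = 1 ⇒ bP = a − bP ⇒ P = a/(2b).
P = 1113/(2·12) ≈ 46.38.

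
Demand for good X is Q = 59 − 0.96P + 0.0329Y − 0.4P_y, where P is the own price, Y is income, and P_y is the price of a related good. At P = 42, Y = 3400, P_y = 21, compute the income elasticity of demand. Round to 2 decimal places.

0.92

First evaluate Q: 59 − 0.96(42) + 0.0329(3400) − 0.4(21) = 59 − 40.32 + 111.86 − 8.4 = 122.14.
∂Q/∂Y = +0.0329, so E_I = 0.0329·(3400/122.14) ≈ 0.92.
E_I ∈ (0,1): normal good (necessity).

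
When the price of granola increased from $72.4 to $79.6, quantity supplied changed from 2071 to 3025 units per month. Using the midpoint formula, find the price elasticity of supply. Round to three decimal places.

%Δq = (3025 − 2071)/[(2071 + 3025)/2] = 954/2548 ≈ 0.3744.
%Δp = (79.6 − 72.4)/[(72.4 + 79.6)/2] = 7.2/76 ≈ 0.0947.
Arc elasticity E = %Δq/%Δp ≈ 0.3744/0.0947 ≈ 3.952.
|E| > 1: supply is elastic over this range.

3.952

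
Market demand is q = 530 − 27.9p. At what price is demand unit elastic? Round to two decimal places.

9.50

For linear demand q = a − bp, E = −bp/(a − bp). |E| = 1 ⇒ bp = a − bp ⇒ p = a/(2b).
p = 530/(2·27.9) ≈ 9.50.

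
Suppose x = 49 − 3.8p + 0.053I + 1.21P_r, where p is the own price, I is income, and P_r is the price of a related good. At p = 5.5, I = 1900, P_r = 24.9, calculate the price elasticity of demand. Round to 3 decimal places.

x = 49 − 3.8(5.5) + 0.053(1900) + 1.21(24.9) = 49 − 20.9 + 100.7 + 30.129 = 158.929.
∂x/∂p = −3.8, so E_p = (−3.8)·(5.5/158.929) ≈ -0.132.
|E_p| < 1: demand is inelastic.

-0.132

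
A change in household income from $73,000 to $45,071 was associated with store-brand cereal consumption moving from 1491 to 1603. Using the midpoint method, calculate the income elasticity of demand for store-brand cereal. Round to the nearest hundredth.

-0.15

%ΔQ = (1603 − 1491)/[(1491+1603)/2] = 112/1547 ≈ 0.0724.
%ΔI = (45,071 − 73,000)/[(73,000+45,071)/2] = -27929/59035.5 ≈ -0.4731.
E_I = %ΔQ/%ΔI ≈ -0.15.
E_I < 0: inferior good.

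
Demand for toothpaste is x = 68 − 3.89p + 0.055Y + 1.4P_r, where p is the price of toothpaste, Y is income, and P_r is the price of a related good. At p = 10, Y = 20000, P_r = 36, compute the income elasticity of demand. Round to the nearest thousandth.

First evaluate x: 68 − 3.89(10) + 0.055(20000) + 1.4(36) = 68 − 38.9 + 1100 + 50.4 = 1179.5.
∂x/∂Y = +0.055, so E_I = 0.055·(20000/1179.5) ≈ 0.933.
E_I ∈ (0,1): normal good (necessity).

0.933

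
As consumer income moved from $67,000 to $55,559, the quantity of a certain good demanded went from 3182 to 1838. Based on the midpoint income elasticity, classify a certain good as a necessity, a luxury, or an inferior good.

luxury

%ΔQ = (1838 − 3182)/[(3182+1838)/2] = -1344/2510 ≈ -0.5355.
%ΔY = (55,559 − 67,000)/[(67,000+55,559)/2] = -11441/61279.5 ≈ -0.1867.
E_I = %ΔQ/%ΔY ≈ 2.868.
E_I > 1: normal good (luxury).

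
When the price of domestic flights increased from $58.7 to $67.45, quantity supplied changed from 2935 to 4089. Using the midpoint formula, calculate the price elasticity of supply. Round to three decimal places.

2.369

%Δq = (4089 − 2935)/[(2935 + 4089)/2] = 1154/3512 ≈ 0.3286.
%ΔP = (67.45 − 58.7)/[(58.7 + 67.45)/2] = 8.75/63.075 ≈ 0.1387.
Arc elasticity E = %Δq/%ΔP ≈ 0.3286/0.1387 ≈ 2.369.
|E| > 1: supply is elastic over this range.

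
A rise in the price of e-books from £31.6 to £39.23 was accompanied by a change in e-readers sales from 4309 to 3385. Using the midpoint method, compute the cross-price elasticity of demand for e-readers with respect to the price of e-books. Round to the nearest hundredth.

%ΔQ_x = (3385 − 4309)/[(4309+3385)/2] = -924/3847 ≈ -0.2402.
%ΔP_y = (39.23 − 31.6)/[(31.6+39.23)/2] ≈ 0.2154.
E_xy = -0.2402/0.2154 ≈ -1.11.
E_xy < 0, so e-readers and e-books are complements.

-1.11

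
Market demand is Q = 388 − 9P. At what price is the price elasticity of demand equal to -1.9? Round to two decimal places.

Set −bP/(a − bP) = −1.9 ⇒ bP = 1.9(a − bP) ⇒ bP(1+1.9) = 1.9·a.
P = 1.9·388/(9·2.9) ≈ 28.25.

28.25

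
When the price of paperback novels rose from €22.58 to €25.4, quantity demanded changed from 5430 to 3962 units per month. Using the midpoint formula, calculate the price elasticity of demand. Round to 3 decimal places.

%Δq = (3962 − 5430)/[(5430 + 3962)/2] = -1468/4696 ≈ -0.3126.
%ΔP = (25.4 − 22.58)/[(22.58 + 25.4)/2] = 2.82/23.99 ≈ 0.1175.
Arc elasticity E = %Δq/%ΔP ≈ -0.3126/0.1175 ≈ -2.659.
|E| > 1: demand is elastic over this range.

-2.659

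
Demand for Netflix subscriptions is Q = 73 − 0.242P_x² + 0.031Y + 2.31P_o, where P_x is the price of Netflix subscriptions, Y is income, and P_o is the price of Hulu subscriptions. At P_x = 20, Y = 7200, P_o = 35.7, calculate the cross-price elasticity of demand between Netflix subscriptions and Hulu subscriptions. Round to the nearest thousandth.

0.293

At the given point, Q = 73 − 0.242(20)² + 0.031(7200) + 2.31(35.7) = 73 − 96.8 + 223.2 + 82.467 = 281.867.
∂Q/∂P_o = +2.31, so E_xy = 2.31·(35.7/281.867) ≈ 0.293.
E_xy > 0: the goods are substitutes.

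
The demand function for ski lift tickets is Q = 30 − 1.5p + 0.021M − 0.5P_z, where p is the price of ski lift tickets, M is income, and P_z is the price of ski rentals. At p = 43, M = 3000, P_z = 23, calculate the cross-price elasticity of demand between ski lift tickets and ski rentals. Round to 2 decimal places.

-0.68

First evaluate Q: 30 − 1.5(43) + 0.021(3000) − 0.5(23) = 30 − 64.5 + 63 − 11.5 = 17.
∂Q/∂P_z = −0.5, so E_xy = -0.5·(23/17) ≈ -0.68.
E_xy < 0: the goods are complements.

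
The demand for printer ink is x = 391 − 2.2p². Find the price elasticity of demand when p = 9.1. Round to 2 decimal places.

-1.74

At p = 9.1, x = 208.818.
dx/dp = −2·2.2·p = −40.04.
Point elasticity E = (dx/dp)·(p/x) = -40.04 × 9.1/208.818 ≈ -1.74.
|E| > 1, so demand is elastic at this price.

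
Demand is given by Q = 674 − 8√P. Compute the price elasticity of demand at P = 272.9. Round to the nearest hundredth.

-0.12

At P = 272.9, Q = 541.8425.
dQ/dP = −8/(2√P) = −8/(2·16.5197).
Point elasticity E = (dQ/dP)·(P/Q) = -0.2421 × 272.9/541.8425 ≈ -0.12.
|E| < 1, so demand is inelastic at this price.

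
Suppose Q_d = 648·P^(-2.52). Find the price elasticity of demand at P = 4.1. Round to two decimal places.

For a Cobb–Douglas (constant-elasticity) form Q_d = A·P^α·…, the elasticity with respect to P equals the exponent α at every point.
Here the exponent on P is -2.52, so the price elasticity of demand is -2.52.

-2.52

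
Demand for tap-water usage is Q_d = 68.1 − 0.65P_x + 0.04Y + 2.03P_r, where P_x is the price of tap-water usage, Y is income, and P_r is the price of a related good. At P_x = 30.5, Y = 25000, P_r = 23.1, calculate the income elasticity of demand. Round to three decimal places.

0.913

Q_d = 68.1 − 0.65(30.5) + 0.04(25000) + 2.03(23.1) = 68.1 − 19.825 + 1000 + 46.893 = 1095.168.
∂Q_d/∂Y = +0.04, so E_I = 0.04·(25000/1095.168) ≈ 0.913.
E_I ∈ (0,1): normal good (necessity).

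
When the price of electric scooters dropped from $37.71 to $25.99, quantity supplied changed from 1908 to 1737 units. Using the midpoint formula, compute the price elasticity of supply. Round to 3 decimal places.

%ΔQ = (1737 − 1908)/[(1908 + 1737)/2] = -171/1822.5 ≈ -0.0938.
%Δp = (25.99 − 37.71)/[(37.71 + 25.99)/2] = -11.72/31.85 ≈ -0.3680.
Arc elasticity E = %ΔQ/%Δp ≈ -0.0938/-0.3680 ≈ 0.255.
|E| < 1: supply is inelastic over this range.

0.255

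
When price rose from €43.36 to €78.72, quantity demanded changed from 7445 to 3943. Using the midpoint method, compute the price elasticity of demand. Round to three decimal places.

%ΔQ = (3943 − 7445)/[(7445 + 3943)/2] = -3502/5694 ≈ -0.6150.
%ΔP = (78.72 − 43.36)/[(43.36 + 78.72)/2] = 35.36/61.04 ≈ 0.5793.
Arc elasticity E = %ΔQ/%ΔP ≈ -0.6150/0.5793 ≈ -1.062.
|E| > 1: demand is elastic over this range.

-1.062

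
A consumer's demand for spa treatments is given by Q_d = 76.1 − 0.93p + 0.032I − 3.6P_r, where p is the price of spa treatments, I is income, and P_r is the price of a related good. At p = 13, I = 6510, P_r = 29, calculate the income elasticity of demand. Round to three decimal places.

1.241

Evaluating quantity at (p, I, P_r) gives Q_d = 76.1 − 0.93(13) + 0.032(6510) − 3.6(29) = 76.1 − 12.09 + 208.32 − 104.4 = 167.93.
∂Q_d/∂I = +0.032, so E_I = 0.032·(6510/167.93) ≈ 1.241.
E_I > 1: normal good (luxury).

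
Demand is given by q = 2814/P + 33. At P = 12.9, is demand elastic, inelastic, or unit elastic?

At P = 12.9, q = 251.1395.
dq/dP = −2814/P² = −16.91.
Point elasticity E = (dq/dP)·(P/q) = -16.91 × 12.9/251.1395 ≈ -0.869.
|E| ≈ 0.869 < 1, so demand is inelastic.

inelastic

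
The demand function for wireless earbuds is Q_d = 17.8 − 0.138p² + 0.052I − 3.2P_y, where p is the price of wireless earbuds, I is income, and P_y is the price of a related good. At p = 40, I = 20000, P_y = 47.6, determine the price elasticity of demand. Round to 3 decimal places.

-0.645

Evaluating quantity at (p, I, P_y) gives Q_d = 17.8 − 0.138(40)² + 0.052(20000) − 3.2(47.6) = 17.8 − 220.8 + 1040 − 152.32 = 684.68.
∂Q_d/∂p = −2·0.138·p = -11.04, so E_p = -11.04·(40/684.68) ≈ -0.645.
|E_p| < 1: demand is inelastic.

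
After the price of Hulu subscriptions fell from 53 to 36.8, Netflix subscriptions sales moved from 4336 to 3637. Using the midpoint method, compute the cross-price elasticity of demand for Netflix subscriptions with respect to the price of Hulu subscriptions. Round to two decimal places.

0.49

%ΔQ_x = (3637 − 4336)/[(4336+3637)/2] = -699/3986.5 ≈ -0.1753.
%ΔP_y = (36.8 − 53)/[(53+36.8)/2] ≈ -0.3608.
E_xy = -0.1753/-0.3608 ≈ 0.49.
E_xy > 0, so Netflix subscriptions and Hulu subscriptions are substitutes.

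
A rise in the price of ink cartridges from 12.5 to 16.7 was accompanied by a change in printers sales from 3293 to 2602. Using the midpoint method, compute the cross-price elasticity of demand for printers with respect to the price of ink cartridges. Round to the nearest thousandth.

%ΔQ_x = (2602 − 3293)/[(3293+2602)/2] = -691/2947.5 ≈ -0.2344.
%ΔP_y = (16.7 − 12.5)/[(12.5+16.7)/2] ≈ 0.2877.
E_xy = -0.2344/0.2877 ≈ -0.815.
E_xy < 0, so printers and ink cartridges are complements.

-0.815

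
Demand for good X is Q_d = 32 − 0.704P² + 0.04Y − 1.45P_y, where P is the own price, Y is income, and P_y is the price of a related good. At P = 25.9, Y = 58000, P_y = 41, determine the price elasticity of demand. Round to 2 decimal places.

At the given point, Q_d = 32 − 0.704(25.9)² + 0.04(58000) − 1.45(41) = 32 − 472.2502 + 2320 − 59.45 = 1820.2998.
∂Q_d/∂P = −2·0.704·P = -36.4672, so E_p = -36.4672·(25.9/1820.2998) ≈ -0.52.
|E_p| < 1: demand is inelastic.

-0.52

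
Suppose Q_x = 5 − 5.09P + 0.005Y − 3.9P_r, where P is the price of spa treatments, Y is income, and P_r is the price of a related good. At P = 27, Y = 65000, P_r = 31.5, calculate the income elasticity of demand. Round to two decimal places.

4.66

At the given point, Q_x = 5 − 5.09(27) + 0.005(65000) − 3.9(31.5) = 5 − 137.43 + 325 − 122.85 = 69.72.
∂Q_x/∂Y = +0.005, so E_I = 0.005·(65000/69.72) ≈ 4.66.
E_I > 1: normal good (luxury).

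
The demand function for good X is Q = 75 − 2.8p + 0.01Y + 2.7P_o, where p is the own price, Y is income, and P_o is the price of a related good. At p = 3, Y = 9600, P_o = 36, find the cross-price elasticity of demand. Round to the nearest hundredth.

0.37

At the given point, Q = 75 − 2.8(3) + 0.01(9600) + 2.7(36) = 75 − 8.4 + 96 + 97.2 = 259.8.
∂Q/∂P_o = +2.7, so E_xy = 2.7·(36/259.8) ≈ 0.37.
E_xy > 0: the goods are substitutes.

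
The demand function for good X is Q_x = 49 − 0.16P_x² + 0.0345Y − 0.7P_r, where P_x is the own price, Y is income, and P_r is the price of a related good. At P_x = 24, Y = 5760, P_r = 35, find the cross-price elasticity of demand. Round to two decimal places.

Q_x = 49 − 0.16(24)² + 0.0345(5760) − 0.7(35) = 49 − 92.16 + 198.72 − 24.5 = 131.06.
∂Q_x/∂P_r = −0.7, so E_xy = -0.7·(35/131.06) ≈ -0.19.
E_xy < 0: the goods are complements.

-0.19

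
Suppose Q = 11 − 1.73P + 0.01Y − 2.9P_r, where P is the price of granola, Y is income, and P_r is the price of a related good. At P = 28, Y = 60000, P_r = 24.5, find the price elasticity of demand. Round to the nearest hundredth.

-0.10

First evaluate Q: 11 − 1.73(28) + 0.01(60000) − 2.9(24.5) = 11 − 48.44 + 600 − 71.05 = 491.51.
∂Q/∂P = −1.73, so E_p = (−1.73)·(28/491.51) ≈ -0.10.
|E_p| < 1: demand is inelastic.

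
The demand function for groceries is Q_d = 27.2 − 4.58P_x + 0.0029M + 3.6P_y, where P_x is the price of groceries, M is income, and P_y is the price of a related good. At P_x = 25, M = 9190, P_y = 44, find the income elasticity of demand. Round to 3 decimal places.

First evaluate Q_d: 27.2 − 4.58(25) + 0.0029(9190) + 3.6(44) = 27.2 − 114.5 + 26.651 + 158.4 = 97.751.
∂Q_d/∂M = +0.0029, so E_I = 0.0029·(9190/97.751) ≈ 0.273.
E_I ∈ (0,1): normal good (necessity).

0.273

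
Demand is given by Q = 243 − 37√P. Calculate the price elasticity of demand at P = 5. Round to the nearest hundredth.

At P = 5, Q = 160.2655.
dQ/dP = −37/(2√P) = −37/(2·2.2361).
Point elasticity E = (dQ/dP)·(P/Q) = -8.2735 × 5/160.2655 ≈ -0.26.
|E| < 1, so demand is inelastic at this price.

-0.26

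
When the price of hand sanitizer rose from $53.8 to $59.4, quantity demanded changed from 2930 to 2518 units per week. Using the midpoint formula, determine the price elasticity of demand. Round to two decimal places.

%Δq = (2518 − 2930)/[(2930 + 2518)/2] = -412/2724 ≈ -0.1512.
%ΔP = (59.4 − 53.8)/[(53.8 + 59.4)/2] = 5.6/56.6 ≈ 0.0989.
Arc elasticity E = %Δq/%ΔP ≈ -0.1512/0.0989 ≈ -1.53.
|E| > 1: demand is elastic over this range.

-1.53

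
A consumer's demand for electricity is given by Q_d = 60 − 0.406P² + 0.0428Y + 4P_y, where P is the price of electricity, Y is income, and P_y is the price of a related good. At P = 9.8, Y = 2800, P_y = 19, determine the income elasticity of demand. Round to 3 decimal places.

0.553

At the given point, Q_d = 60 − 0.406(9.8)² + 0.0428(2800) + 4(19) = 60 − 38.9922 + 119.84 + 76 = 216.8478.
∂Q_d/∂Y = +0.0428, so E_I = 0.0428·(2800/216.8478) ≈ 0.553.
E_I ∈ (0,1): normal good (necessity).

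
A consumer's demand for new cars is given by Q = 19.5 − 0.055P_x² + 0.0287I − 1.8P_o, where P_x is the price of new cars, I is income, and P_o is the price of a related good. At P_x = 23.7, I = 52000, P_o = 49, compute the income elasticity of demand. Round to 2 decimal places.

At the given point, Q = 19.5 − 0.055(23.7)² + 0.0287(52000) − 1.8(49) = 19.5 − 30.893 + 1492.4 − 88.2 = 1392.8071.
∂Q/∂I = +0.0287, so E_I = 0.0287·(52000/1392.8071) ≈ 1.07.
E_I > 1: normal good (luxury).

1.07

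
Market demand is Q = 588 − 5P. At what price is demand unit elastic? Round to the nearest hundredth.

58.80

For linear demand Q = a − bP, E = −bP/(a − bP). |E| = 1 ⇒ bP = a − bP ⇒ P = a/(2b).
P = 588/(2·5) = 58.80.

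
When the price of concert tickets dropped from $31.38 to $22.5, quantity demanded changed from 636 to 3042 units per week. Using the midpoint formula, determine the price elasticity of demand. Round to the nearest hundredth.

-3.97

%Δq = (3042 − 636)/[(636 + 3042)/2] = 2406/1839 ≈ 1.3083.
%Δp = (22.5 − 31.38)/[(31.38 + 22.5)/2] = -8.88/26.94 ≈ -0.3296.
Arc elasticity E = %Δq/%Δp ≈ 1.3083/-0.3296 ≈ -3.97.
|E| > 1: demand is elastic over this range.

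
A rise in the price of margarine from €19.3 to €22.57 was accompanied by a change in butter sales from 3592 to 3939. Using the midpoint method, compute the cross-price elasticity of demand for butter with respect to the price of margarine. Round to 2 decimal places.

%ΔQ_x = (3939 − 3592)/[(3592+3939)/2] = 347/3765.5 ≈ 0.0922.
%ΔP_y = (22.57 − 19.3)/[(19.3+22.57)/2] ≈ 0.1562.
E_xy = 0.0922/0.1562 ≈ 0.59.
E_xy > 0, so butter and margarine are substitutes.

0.59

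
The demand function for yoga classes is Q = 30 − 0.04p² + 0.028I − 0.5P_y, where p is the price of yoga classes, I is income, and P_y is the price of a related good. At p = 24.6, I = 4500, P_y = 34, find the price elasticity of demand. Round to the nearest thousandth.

Evaluating quantity at (p, I, P_y) gives Q = 30 − 0.04(24.6)² + 0.028(4500) − 0.5(34) = 30 − 24.2064 + 126 − 17 = 114.7936.
∂Q/∂p = −2·0.04·p = -1.968, so E_p = -1.968·(24.6/114.7936) ≈ -0.422.
|E_p| < 1: demand is inelastic.

-0.422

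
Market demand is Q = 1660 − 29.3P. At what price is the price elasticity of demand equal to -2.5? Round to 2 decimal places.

Set −bP/(a − bP) = −2.5 ⇒ bP = 2.5(a − bP) ⇒ bP(1+2.5) = 2.5·a.
P = 2.5·1660/(29.3·3.5) ≈ 40.47.

40.47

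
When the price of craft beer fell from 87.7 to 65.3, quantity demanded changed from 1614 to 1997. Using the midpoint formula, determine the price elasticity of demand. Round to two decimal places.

%Δq = (1997 − 1614)/[(1614 + 1997)/2] = 383/1805.5 ≈ 0.2121.
%Δp = (65.3 − 87.7)/[(87.7 + 65.3)/2] = -22.4/76.5 ≈ -0.2928.
Arc elasticity E = %Δq/%Δp ≈ 0.2121/-0.2928 ≈ -0.72.
|E| < 1: demand is inelastic over this range.

-0.72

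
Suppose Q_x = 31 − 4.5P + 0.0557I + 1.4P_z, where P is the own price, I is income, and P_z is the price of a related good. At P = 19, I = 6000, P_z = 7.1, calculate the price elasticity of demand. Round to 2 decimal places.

At the given point, Q_x = 31 − 4.5(19) + 0.0557(6000) + 1.4(7.1) = 31 − 85.5 + 334.2 + 9.94 = 289.64.
∂Q_x/∂P = −4.5, so E_p = (−4.5)·(19/289.64) ≈ -0.30.
|E_p| < 1: demand is inelastic.

-0.30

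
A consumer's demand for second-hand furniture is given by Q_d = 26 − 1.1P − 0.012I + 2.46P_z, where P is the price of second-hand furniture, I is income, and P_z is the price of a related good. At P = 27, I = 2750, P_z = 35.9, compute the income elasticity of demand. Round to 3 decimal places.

-0.639

Q_d = 26 − 1.1(27) − 0.012(2750) + 2.46(35.9) = 26 − 29.7 − 33 + 88.314 = 51.614.
∂Q_d/∂I = −0.012, so E_I = -0.012·(2750/51.614) ≈ -0.639.
E_I < 0: inferior good.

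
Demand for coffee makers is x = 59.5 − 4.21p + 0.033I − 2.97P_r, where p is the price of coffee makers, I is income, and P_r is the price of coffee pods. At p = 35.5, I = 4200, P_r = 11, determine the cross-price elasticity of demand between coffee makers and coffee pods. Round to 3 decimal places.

At the given point, x = 59.5 − 4.21(35.5) + 0.033(4200) − 2.97(11) = 59.5 − 149.455 + 138.6 − 32.67 = 15.975.
∂x/∂P_r = −2.97, so E_xy = -2.97·(11/15.975) ≈ -2.045.
E_xy < 0: the goods are complements.

-2.045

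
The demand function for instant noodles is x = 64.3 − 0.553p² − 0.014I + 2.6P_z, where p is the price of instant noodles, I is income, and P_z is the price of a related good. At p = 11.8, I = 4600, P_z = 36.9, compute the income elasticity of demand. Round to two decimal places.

-3.42

Substituting, x = 64.3 − 0.553(11.8)² − 0.014(4600) + 2.6(36.9) = 64.3 − 76.9997 − 64.4 + 95.94 = 18.8403.
∂x/∂I = −0.014, so E_I = -0.014·(4600/18.8403) ≈ -3.42.
E_I < 0: inferior good.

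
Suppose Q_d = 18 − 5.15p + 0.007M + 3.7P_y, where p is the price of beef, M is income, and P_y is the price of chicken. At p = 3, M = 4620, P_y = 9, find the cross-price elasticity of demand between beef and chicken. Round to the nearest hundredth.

Substituting, Q_d = 18 − 5.15(3) + 0.007(4620) + 3.7(9) = 18 − 15.45 + 32.34 + 33.3 = 68.19.
∂Q_d/∂P_y = +3.7, so E_xy = 3.7·(9/68.19) ≈ 0.49.
E_xy > 0: the goods are substitutes.

0.49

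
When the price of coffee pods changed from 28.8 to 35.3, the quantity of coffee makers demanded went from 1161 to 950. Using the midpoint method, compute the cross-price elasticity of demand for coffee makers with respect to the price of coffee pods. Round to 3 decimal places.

%ΔQ_x = (950 − 1161)/[(1161+950)/2] = -211/1055.5 ≈ -0.1999.
%ΔP_y = (35.3 − 28.8)/[(28.8+35.3)/2] ≈ 0.2028.
E_xy = -0.1999/0.2028 ≈ -0.986.
E_xy < 0, so coffee makers and coffee pods are complements.

-0.986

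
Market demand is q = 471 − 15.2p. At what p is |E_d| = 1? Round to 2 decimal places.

15.49

For linear demand q = a − bp, E = −bp/(a − bp). |E| = 1 ⇒ bp = a − bp ⇒ p = a/(2b).
p = 471/(2·15.2) ≈ 15.49.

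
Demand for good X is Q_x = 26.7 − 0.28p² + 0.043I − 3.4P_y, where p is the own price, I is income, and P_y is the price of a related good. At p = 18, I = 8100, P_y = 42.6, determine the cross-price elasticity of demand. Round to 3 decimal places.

First evaluate Q_x: 26.7 − 0.28(18)² + 0.043(8100) − 3.4(42.6) = 26.7 − 90.72 + 348.3 − 144.84 = 139.44.
∂Q_x/∂P_y = −3.4, so E_xy = -3.4·(42.6/139.44) ≈ -1.039.
E_xy < 0: the goods are complements.

-1.039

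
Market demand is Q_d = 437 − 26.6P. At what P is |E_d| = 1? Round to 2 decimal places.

For linear demand Q_d = a − bP, E = −bP/(a − bP). |E| = 1 ⇒ bP = a − bP ⇒ P = a/(2b).
P = 437/(2·26.6) ≈ 8.21.

8.21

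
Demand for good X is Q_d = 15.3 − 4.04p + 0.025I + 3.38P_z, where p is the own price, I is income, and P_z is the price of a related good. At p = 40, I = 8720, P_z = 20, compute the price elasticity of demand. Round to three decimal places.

-1.160

Evaluating quantity at (p, I, P_z) gives Q_d = 15.3 − 4.04(40) + 0.025(8720) + 3.38(20) = 15.3 − 161.6 + 218 + 67.6 = 139.3.
∂Q_d/∂p = −4.04, so E_p = (−4.04)·(40/139.3) ≈ -1.160.
|E_p| > 1: demand is elastic.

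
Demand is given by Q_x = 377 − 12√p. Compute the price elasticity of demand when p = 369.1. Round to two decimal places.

-0.79

At p = 369.1, Q_x = 146.4563.
dQ_x/dp = −12/(2√p) = −12/(2·19.212).
Point elasticity E = (dQ_x/dp)·(p/Q_x) = -0.3123 × 369.1/146.4563 ≈ -0.79.
|E| < 1, so demand is inelastic at this price.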